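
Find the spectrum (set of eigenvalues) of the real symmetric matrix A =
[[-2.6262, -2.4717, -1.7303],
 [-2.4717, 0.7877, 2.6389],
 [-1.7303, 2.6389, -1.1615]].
sigma(A) ≈ {-4, -3, 4}

A is real symmetric, so its spectrum consists of real eigenvalues. Expanding the characteristic polynomial of the displayed matrix gives
  det(λ I - A) = p(λ) = λ^3 + (3)λ^2 + (-16)λ + (-48).
Solving p(λ) = 0 yields eigenvalues ≈ -4, -3, 4. (A is shown rounded to 4 decimals, so these recover the underlying integer eigenvalues to within that precision.)
Verification: the trace of A = -3 equals the sum of eigenvalues -3, and det(A) ≈ 48.0007 matches the eigenvalue product 48.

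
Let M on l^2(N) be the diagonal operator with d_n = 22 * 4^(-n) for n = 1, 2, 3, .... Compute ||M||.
||M|| = 11/2 (attained at n = 1)

For M diagonal, ||M|| = sup_n |d_n|. The sequence d_n = 22 * 4^(-n) is positive and strictly decreasing (ratio 4^(-1) < 1), so the supremum is d_1 = 22/4 = 11/2. Hence ||M|| = 11/2.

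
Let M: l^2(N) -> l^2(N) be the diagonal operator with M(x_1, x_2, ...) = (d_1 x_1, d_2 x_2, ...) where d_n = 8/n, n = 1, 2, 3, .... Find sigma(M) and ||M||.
sigma(M) = {8/n : n ≥ 1} ∪ {0}; ||M|| = 8

A bounded diagonal operator on l^2 with diagonal entries d_n has spectrum equal to the closure of {d_n : n ≥ 1}: every d_n is an eigenvalue (with eigenvector e_n), so {d_n} ⊂ sigma(M); the spectrum is closed, so its closure is too; and for lambda not in the closure, (M - lambda I) has bounded inverse (the diagonal entries 1/(d_n - lambda) are bounded). For our sequence d_n = 8/n, n = 1, 2, 3, ...:
  - {d_n} = {8/n : n ≥ 1}; the only limit point is 0
  - closure = {8/n : n ≥ 1} ∪ {0}
For the norm: a diagonal operator has ||M|| = sup_n |d_n|. Here d_n = 8/n is positive and decreasing, so sup_n |d_n| = d_1 = 8. So ||M|| = 8.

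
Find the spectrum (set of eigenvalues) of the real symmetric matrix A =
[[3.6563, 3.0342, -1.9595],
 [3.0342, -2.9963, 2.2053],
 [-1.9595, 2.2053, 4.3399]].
sigma(A) ≈ {-5, 4, 6}

A is real symmetric, so its spectrum consists of real eigenvalues. Expanding the characteristic polynomial of the displayed matrix gives
  det(λ I - A) = p(λ) = λ^3 + (-5)λ^2 + (-26)λ + (120).
Solving p(λ) = 0 yields eigenvalues ≈ -5, 4, 6. (A is shown rounded to 4 decimals, so these recover the underlying integer eigenvalues to within that precision.)
Verification: the trace of A = 5 equals the sum of eigenvalues 5, and det(A) ≈ -120.0004 matches the eigenvalue product -120.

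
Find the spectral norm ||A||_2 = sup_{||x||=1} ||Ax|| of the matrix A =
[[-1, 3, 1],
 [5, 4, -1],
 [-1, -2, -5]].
||A||_2 ≈ 6.9779 (= sqrt(largest eigenvalue of A^T A))

||A||_2 = sigma_max(A) = sqrt(lambda_max(A^T A)). Form the symmetric matrix M = A^T A =
[[27, 19, -1],
 [19, 29, 9],
 [-1, 9, 27]].
Its characteristic polynomial (trace, sum of principal 2x2 minors, determinant of M give the coefficients) is
  p(λ) = det(λ I - M) = λ^3 - 83λ^2 + 1852λ - 8836.
No integer candidate from the rational root theorem (±divisors of 8836) is a root, so the roots are irrational. The cubic discriminant is Δ = 350840272 > 0, so there are three distinct real roots. p(6) = -496 and p(7) = 404 have opposite signs, so a root lies in (6, 7); Newton's method refines it to λ ≈ 6.5336. p(27) = 344 and p(28) = -100 have opposite signs, so a root lies in (27, 28); Newton's method refines it to λ ≈ 27.7749. p(48) = -580 and p(49) = 278 have opposite signs, so a root lies in (48, 49); Newton's method refines it to λ ≈ 48.6916. Check (Vieta): the three roots sum to 83, matching tr M = 83.
So the eigenvalues of A^T A are ≈ 6.5336, 27.7749, 48.6916 (all ≥ 0, as they must be for A^T A). The largest is λ_max ≈ 48.6916, hence ||A||_2 = sqrt(λ_max) ≈ 6.9779.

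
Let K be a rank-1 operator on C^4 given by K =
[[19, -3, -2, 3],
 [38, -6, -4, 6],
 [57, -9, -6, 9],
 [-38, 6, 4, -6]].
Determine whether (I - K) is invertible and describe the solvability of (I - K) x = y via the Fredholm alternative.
(I - K) is singular (det(I - K) = 0, i.e. 1 ∈ sigma(K)). (I - K) x = y is solvable iff y ⊥ ker((I - K)^*) = span{(19, -3, -2, 3)}, i.e. iff 19y_1 - 3y_2 - 2y_3 + 3y_4 = 0. When solvable, the solutions are x = y + c·(1, 2, 3, -2), c arbitrary (ker(I - K) = span{(1, 2, 3, -2)}, dimension 1).

K has rank 1, so it is an outer product K = u v^T: every row of K is a multiple of one row vector. Reading off the entries, u = (1, 2, 3, -2) and v = (19, -3, -2, 3) (row i of K equals u_i·v^T). A rank-one matrix u v^T satisfies K u = u (v·u) and kills the (3)-dimensional subspace v^⊥, so its characteristic polynomial is lambda^3 (lambda - v·u) with v·u = tr K = 1. Hence the eigenvalues of I - K are 1 (multiplicity 3) and 1 - (1) = 0, so det(I - K) = 0. (Direct check: I - K =
[[-18, 3, 2, -3],
 [-38, 7, 4, -6],
 [-57, 9, 7, -9],
 [38, -6, -4, 7]]
has determinant 0.) So 1 is an eigenvalue of K and (I - K) is not invertible. The finite-dimensional Fredholm alternative says: either (I - K) is invertible, or ker(I - K) ≠ {0} and then range(I - K) = ker((I - K)^*)^⊥, with dim ker(I - K) = dim ker((I - K)^*). We are in the second case, so we need both kernels. Kernel of I - K: (I - K) u = u - u (v·u) = u - u = 0, so ker(I - K) = span{u} = span{(1, 2, 3, -2)} (it is exactly 1-dimensional because rank(I - K) = 3). Kernel of the adjoint: K is real, so (I - K)^* = I - K^T = I - v u^T, and (I - v u^T) v = v - v (u·v) = 0; hence ker((I - K)^*) = span{v} = span{(19, -3, -2, 3)}. Therefore (I - K) x = y is solvable iff <y, v> = 0, i.e. iff 19y_1 - 3y_2 - 2y_3 + 3y_4 = 0. When this holds, K y = u (v·y) = 0, so (I - K) y = y and x = y is a particular solution; the full solution set is the line x = y + c·u = y + c·(1, 2, 3, -2), c ∈ C.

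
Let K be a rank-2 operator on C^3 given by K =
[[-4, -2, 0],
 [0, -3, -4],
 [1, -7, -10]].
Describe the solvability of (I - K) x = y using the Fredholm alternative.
(I - K) is invertible (det(I - K) = 72 ≠ 0), so for every y in C^3 the equation (I - K) x = y has a unique solution.

K has rank 2 and factors as K = U V^T = u1 v1^T + u2 v2^T with u1 = (2, 1, 2), v1 = (-1, -2, -2), u2 = (-2, 1, 3), v2 = (1, -1, -2) (multiplying out reproduces the displayed K). The nonzero eigenvalues of U V^T coincide with those of the 2 x 2 matrix G = V^T U = [[v1·u1, v1·u2], [v2·u1, v2·u2]] = [[-8, -6], [-3, -9]], and by the Sylvester determinant identity det(I_3 - U V^T) = det(I_2 - V^T U) = det([[9, 6], [3, 10]]) = (9)(10) - (6)(3) = 72. (Direct check: I - K =
[[5, 2, 0],
 [0, 4, 4],
 [-1, 7, 11]]
has determinant 72.) The finite-dimensional Fredholm alternative says: either (I - K) is invertible, or ker(I - K) ≠ {0} and then range(I - K) = ker((I - K)^*)^⊥, with dim ker(I - K) = dim ker((I - K)^*). Since det(I - K) ≠ 0, 1 is not an eigenvalue of K and ker(I - K) = {0}, so we are in the first case: for every y there is a unique x = (I - K)^(-1) y. (Explicitly, by the Woodbury identity, (I - U V^T)^(-1) = I + U (I_2 - G)^(-1) V^T.)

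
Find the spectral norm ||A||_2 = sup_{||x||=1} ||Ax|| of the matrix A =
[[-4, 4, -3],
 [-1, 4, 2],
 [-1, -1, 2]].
||A||_2 ≈ 6.9833 (= sqrt(largest eigenvalue of A^T A))

||A||_2 = sigma_max(A) = sqrt(lambda_max(A^T A)). Form the symmetric matrix M = A^T A =
[[18, -19, 8],
 [-19, 33, -6],
 [8, -6, 17]].
Its characteristic polynomial (trace, sum of principal 2x2 minors, determinant of M give the coefficients) is
  p(λ) = det(λ I - M) = λ^3 - 68λ^2 + 1000λ - 3025.
No integer candidate from the rational root theorem (±divisors of 3025) is a root, so the roots are irrational. The cubic discriminant is Δ = 274905925 > 0, so there are three distinct real roots. p(4) = -49 and p(5) = 400 have opposite signs, so a root lies in (4, 5); Newton's method refines it to λ ≈ 4.0983. p(15) = 50 and p(16) = -337 have opposite signs, so a root lies in (15, 16); Newton's method refines it to λ ≈ 15.1358. p(48) = -1105 and p(49) = 356 have opposite signs, so a root lies in (48, 49); Newton's method refines it to λ ≈ 48.7659. Check (Vieta): the three roots sum to 68, matching tr M = 68.
So the eigenvalues of A^T A are ≈ 4.0983, 15.1358, 48.7659 (all ≥ 0, as they must be for A^T A). The largest is λ_max ≈ 48.7659, hence ||A||_2 = sqrt(λ_max) ≈ 6.9833.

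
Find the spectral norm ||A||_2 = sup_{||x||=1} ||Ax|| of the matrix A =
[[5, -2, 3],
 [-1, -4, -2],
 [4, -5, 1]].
||A||_2 ≈ 8.6227 (= sqrt(largest eigenvalue of A^T A))

||A||_2 = sigma_max(A) = sqrt(lambda_max(A^T A)). Form the symmetric matrix M = A^T A =
[[42, -26, 21],
 [-26, 45, -3],
 [21, -3, 14]].
Its characteristic polynomial (trace, sum of principal 2x2 minors, determinant of M give the coefficients) is
  p(λ) = det(λ I - M) = λ^3 - 101λ^2 + 1982λ - 49.
No integer candidate from the rational root theorem (±divisors of 49) is a root, so the roots are irrational. The cubic discriminant is Δ = 8903637153 > 0, so there are three distinct real roots. p(0) = -49 and p(1) = 1833 have opposite signs, so a root lies in (0, 1); Newton's method refines it to λ ≈ 0.0248. p(26) = 783 and p(27) = -481 have opposite signs, so a root lies in (26, 27); Newton's method refines it to λ ≈ 26.6234. p(74) = -1233 and p(75) = 2351 have opposite signs, so a root lies in (74, 75); Newton's method refines it to λ ≈ 74.3518. Check (Vieta): the three roots sum to 101, matching tr M = 101.
So the eigenvalues of A^T A are ≈ 0.0248, 26.6234, 74.3518 (all ≥ 0, as they must be for A^T A). The largest is λ_max ≈ 74.3518, hence ||A||_2 = sqrt(λ_max) ≈ 8.6227.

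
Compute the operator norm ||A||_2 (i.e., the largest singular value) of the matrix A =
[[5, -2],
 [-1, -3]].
||A||_2 = sqrt((39 + sqrt(365))/2) ≈ 5.39 (= sqrt(largest eigenvalue of A^T A))

||A||_2 = sigma_max(A) = sqrt(lambda_max(A^T A)). Form the symmetric matrix M = A^T A =
[[26, -7],
 [-7, 13]].
Its characteristic polynomial (trace, determinant of M give the coefficients) is
  p(λ) = det(λ I - M) = λ^2 - 39λ + 289.
For λ^2 - 39λ + 289 the discriminant is 365. It is nonnegative but not a perfect square, so the roots are real and irrational: λ = (39 ± sqrt(365))/2 ≈ 29.0525, 9.9475.
So the eigenvalues of A^T A are ≈ 9.9475, 29.0525 (all ≥ 0, as they must be for A^T A). The largest is λ_max = (39 + sqrt(365))/2 ≈ 29.0525, hence ||A||_2 = sqrt(λ_max) = sqrt((39 + sqrt(365))/2) ≈ 5.39.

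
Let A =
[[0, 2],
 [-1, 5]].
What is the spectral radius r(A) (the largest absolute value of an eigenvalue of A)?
r(A) = (5 + sqrt(17))/2 ≈ 4.5616

The eigenvalues of A are the roots of its characteristic polynomial. With M = A (coefficients from the trace and determinant):
  p(λ) = det(λ I - M) = λ^2 - 5λ + 2.
For λ^2 - 5λ + 2 the discriminant is 17. It is nonnegative but not a perfect square, so the roots are real and irrational: λ = (5 ± sqrt(17))/2 ≈ 4.5616, 0.4384.
Thus the eigenvalues (to 4 decimals) are 4.5616 (modulus 4.5616); 0.4384 (modulus 0.4384). The spectral radius is the largest modulus: r(A) = (5 + sqrt(17))/2 ≈ 4.5616. (Cross-check: r(A) ≤ ||A||_2 ≈ 5.465; equality holds whenever A is normal, though it can also hold for some non-normal A.)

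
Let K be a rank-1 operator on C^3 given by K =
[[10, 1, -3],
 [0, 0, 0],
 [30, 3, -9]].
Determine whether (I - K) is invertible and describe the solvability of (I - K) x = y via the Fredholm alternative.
(I - K) is singular (det(I - K) = 0, i.e. 1 ∈ sigma(K)). (I - K) x = y is solvable iff y ⊥ ker((I - K)^*) = span{(10, 1, -3)}, i.e. iff 10y_1 + y_2 - 3y_3 = 0. When solvable, the solutions are x = y + c·(1, 0, 3), c arbitrary (ker(I - K) = span{(1, 0, 3)}, dimension 1).

K has rank 1, so it is an outer product K = u v^T: every row of K is a multiple of one row vector. Reading off the entries, u = (1, 0, 3) and v = (10, 1, -3) (row i of K equals u_i·v^T). A rank-one matrix u v^T satisfies K u = u (v·u) and kills the (2)-dimensional subspace v^⊥, so its characteristic polynomial is lambda^2 (lambda - v·u) with v·u = tr K = 1. Hence the eigenvalues of I - K are 1 (multiplicity 2) and 1 - (1) = 0, so det(I - K) = 0. (Direct check: I - K =
[[-9, -1, 3],
 [0, 1, 0],
 [-30, -3, 10]]
has determinant 0.) So 1 is an eigenvalue of K and (I - K) is not invertible. The finite-dimensional Fredholm alternative says: either (I - K) is invertible, or ker(I - K) ≠ {0} and then range(I - K) = ker((I - K)^*)^⊥, with dim ker(I - K) = dim ker((I - K)^*). We are in the second case, so we need both kernels. Kernel of I - K: (I - K) u = u - u (v·u) = u - u = 0, so ker(I - K) = span{u} = span{(1, 0, 3)} (it is exactly 1-dimensional because rank(I - K) = 2). Kernel of the adjoint: K is real, so (I - K)^* = I - K^T = I - v u^T, and (I - v u^T) v = v - v (u·v) = 0; hence ker((I - K)^*) = span{v} = span{(10, 1, -3)}. Therefore (I - K) x = y is solvable iff <y, v> = 0, i.e. iff 10y_1 + y_2 - 3y_3 = 0. When this holds, K y = u (v·y) = 0, so (I - K) y = y and x = y is a particular solution; the full solution set is the line x = y + c·u = y + c·(1, 0, 3), c ∈ C.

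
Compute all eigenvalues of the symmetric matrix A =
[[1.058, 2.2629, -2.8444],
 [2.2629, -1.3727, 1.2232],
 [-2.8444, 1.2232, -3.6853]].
sigma(A) ≈ {-6, -1, 3}

A is real symmetric, so its spectrum consists of real eigenvalues. Expanding the characteristic polynomial of the displayed matrix gives
  det(λ I - A) = p(λ) = λ^3 + (4)λ^2 + (-15)λ + (-18).
Solving p(λ) = 0 yields eigenvalues ≈ -6, -1, 3. (A is shown rounded to 4 decimals, so these recover the underlying integer eigenvalues to within that precision.)
Verification: the trace of A = -4 equals the sum of eigenvalues -4, and det(A) ≈ 18.0001 matches the eigenvalue product 18.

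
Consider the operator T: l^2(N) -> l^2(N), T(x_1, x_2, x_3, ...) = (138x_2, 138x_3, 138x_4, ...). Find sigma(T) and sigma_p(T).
sigma(T) = closed disk {z in C : |z| ≤ 138}; sigma_p(T) = open disk {z in C : |z| < 138}

Note T = 138·V where V is the unit left shift (V x)_k = x_{k+1}; so sigma(T) = 138·sigma(V) and ||T|| = 138||V||. ||T x||^2 = 19044sum_{k≥2} |x_k|^2 ≤ 19044||x||^2, with equality on {x : x_1 = 0}, so ||T|| = 138. For any lambda with |lambda| < 138, set r = lambda/138 (|r| < 1); the vector x = (1, r, r^2, ...) is in l^2 and satisfies T x = 138(r, r^2, ...) = lambda x, so lambda is an eigenvalue. On the boundary |lambda| = 138 the geometric series diverges, so no l^2 eigenvector exists, but these lambda lie in the approximate point spectrum. Hence sigma(T) is the closed disk of radius 138 and sigma_p(T) is the open disk.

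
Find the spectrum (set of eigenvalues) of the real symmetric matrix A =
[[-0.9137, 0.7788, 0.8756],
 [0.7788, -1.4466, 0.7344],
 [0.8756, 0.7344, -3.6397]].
sigma(A) ≈ {-4, -2, 0}

A is real symmetric, so its spectrum consists of real eigenvalues. Expanding the characteristic polynomial of the displayed matrix gives
  det(λ I - A) = p(λ) = λ^3 + (6)λ^2 + (8)λ + (0).
Solving p(λ) = 0 yields eigenvalues ≈ -4, -2, 0. (A is shown rounded to 4 decimals, so these recover the underlying integer eigenvalues to within that precision.)
Verification: the trace of A = -6 equals the sum of eigenvalues -6, and det(A) ≈ 0.0003 matches the eigenvalue product 0.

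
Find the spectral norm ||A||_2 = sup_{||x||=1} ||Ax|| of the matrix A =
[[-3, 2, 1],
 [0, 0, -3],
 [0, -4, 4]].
||A||_2 ≈ 6.1151 (= sqrt(largest eigenvalue of A^T A))

||A||_2 = sigma_max(A) = sqrt(lambda_max(A^T A)). Form the symmetric matrix M = A^T A =
[[9, -6, -3],
 [-6, 20, -14],
 [-3, -14, 26]].
Its characteristic polynomial (trace, sum of principal 2x2 minors, determinant of M give the coefficients) is
  p(λ) = det(λ I - M) = λ^3 - 55λ^2 + 693λ - 1296.
No integer candidate from the rational root theorem (±divisors of 1296) is a root, so the roots are irrational. The cubic discriminant is Δ = 102812085 > 0, so there are three distinct real roots. p(2) = -122 and p(3) = 315 have opposite signs, so a root lies in (2, 3); Newton's method refines it to λ ≈ 2.2582. p(15) = 99 and p(16) = -192 have opposite signs, so a root lies in (15, 16); Newton's method refines it to λ ≈ 15.3469. p(37) = -297 and p(38) = 490 have opposite signs, so a root lies in (37, 38); Newton's method refines it to λ ≈ 37.3948. Check (Vieta): the three roots sum to 55, matching tr M = 55.
So the eigenvalues of A^T A are ≈ 2.2582, 15.3469, 37.3948 (all ≥ 0, as they must be for A^T A). The largest is λ_max ≈ 37.3948, hence ||A||_2 = sqrt(λ_max) ≈ 6.1151.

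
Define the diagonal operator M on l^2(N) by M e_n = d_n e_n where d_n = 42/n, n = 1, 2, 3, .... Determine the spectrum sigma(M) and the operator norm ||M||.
sigma(M) = {42/n : n ≥ 1} ∪ {0}; ||M|| = 42

A bounded diagonal operator on l^2 with diagonal entries d_n has spectrum equal to the closure of {d_n : n ≥ 1}: every d_n is an eigenvalue (with eigenvector e_n), so {d_n} ⊂ sigma(M); the spectrum is closed, so its closure is too; and for lambda not in the closure, (M - lambda I) has bounded inverse (the diagonal entries 1/(d_n - lambda) are bounded). For our sequence d_n = 42/n, n = 1, 2, 3, ...:
  - {d_n} = {42/n : n ≥ 1}; the only limit point is 0
  - closure = {42/n : n ≥ 1} ∪ {0}
For the norm: a diagonal operator has ||M|| = sup_n |d_n|. Here d_n = 42/n is positive and decreasing, so sup_n |d_n| = d_1 = 42. So ||M|| = 42.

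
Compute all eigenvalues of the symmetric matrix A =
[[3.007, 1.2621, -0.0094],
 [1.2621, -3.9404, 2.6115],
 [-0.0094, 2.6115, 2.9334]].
sigma(A) ≈ {-5, 3, 4}

A is real symmetric, so its spectrum consists of real eigenvalues. Expanding the characteristic polynomial of the displayed matrix gives
  det(λ I - A) = p(λ) = λ^3 + (-2)λ^2 + (-23)λ + (59.999).
Solving p(λ) = 0 yields eigenvalues ≈ -5, 3, 4. (A is shown rounded to 4 decimals, so these recover the underlying integer eigenvalues to within that precision.)
Verification: the trace of A = 2 equals the sum of eigenvalues 2, and det(A) ≈ -59.9990 matches the eigenvalue product -60.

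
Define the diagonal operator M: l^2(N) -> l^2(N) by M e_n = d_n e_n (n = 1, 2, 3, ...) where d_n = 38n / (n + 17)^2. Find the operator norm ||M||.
||M|| = 19/34 (attained at n = 17)

For M diagonal, ||M|| = sup_n |d_n|. Treat f(x) = 38x / (x + 17)^2 for real x > 0. By the quotient rule, f'(x) = 38(17 - x)/(x + 17)^3, which is positive for x < 17 and negative for x > 17. So f has a unique maximum at x = 17, and since 17 is a positive integer, the supremum over n ≥ 1 is attained at n = 17: d_17 = 38·17/(17 + 17)^2 = 38·17/1156 = 19/34. Hence ||M|| = 19/34.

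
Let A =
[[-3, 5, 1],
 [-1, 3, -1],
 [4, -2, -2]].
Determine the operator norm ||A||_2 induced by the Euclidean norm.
||A||_2 ≈ 7.8019 (= sqrt(largest eigenvalue of A^T A))

||A||_2 = sigma_max(A) = sqrt(lambda_max(A^T A)). Form the symmetric matrix M = A^T A =
[[26, -26, -10],
 [-26, 38, 6],
 [-10, 6, 6]].
Its characteristic polynomial (trace, sum of principal 2x2 minors, determinant of M give the coefficients) is
  p(λ) = det(λ I - M) = λ^3 - 70λ^2 + 560λ - 256.
No integer candidate from the rational root theorem (±divisors of 256) is a root, so the roots are irrational. The cubic discriminant is Δ = 661808128 > 0, so there are three distinct real roots. p(0) = -256 and p(1) = 235 have opposite signs, so a root lies in (0, 1); Newton's method refines it to λ ≈ 0.4865. p(8) = 256 and p(9) = -157 have opposite signs, so a root lies in (8, 9); Newton's method refines it to λ ≈ 8.6445. p(60) = -2656 and p(61) = 415 have opposite signs, so a root lies in (60, 61); Newton's method refines it to λ ≈ 60.869. Check (Vieta): the three roots sum to 70, matching tr M = 70.
So the eigenvalues of A^T A are ≈ 0.4865, 8.6445, 60.869 (all ≥ 0, as they must be for A^T A). The largest is λ_max ≈ 60.869, hence ||A||_2 = sqrt(λ_max) ≈ 7.8019.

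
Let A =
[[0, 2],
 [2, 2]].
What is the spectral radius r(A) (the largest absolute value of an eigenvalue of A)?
r(A) = (2 + sqrt(20))/2 ≈ 3.2361

The eigenvalues of A are the roots of its characteristic polynomial. With M = A (coefficients from the trace and determinant):
  p(λ) = det(λ I - M) = λ^2 - 2λ - 4.
For λ^2 - 2λ - 4 the discriminant is 20. It is nonnegative but not a perfect square, so the roots are real and irrational: λ = (2 ± sqrt(20))/2 ≈ 3.2361, -1.2361.
Thus the eigenvalues (to 4 decimals) are 3.2361 (modulus 3.2361); -1.2361 (modulus 1.2361). The spectral radius is the largest modulus: r(A) = (2 + sqrt(20))/2 ≈ 3.2361. (Cross-check: r(A) ≤ ||A||_2 ≈ 3.2361; equality holds whenever A is normal, though it can also hold for some non-normal A.)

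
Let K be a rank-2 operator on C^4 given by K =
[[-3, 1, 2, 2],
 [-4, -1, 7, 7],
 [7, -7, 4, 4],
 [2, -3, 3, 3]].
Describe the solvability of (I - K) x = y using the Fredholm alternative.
(I - K) is invertible (det(I - K) = 29 ≠ 0), so for every y in C^4 the equation (I - K) x = y has a unique solution.

K has rank 2 and factors as K = U V^T = u1 v1^T + u2 v2^T with u1 = (-1, -2, 1, 0), v1 = (3, -1, -2, -2), u2 = (0, 1, 2, 1), v2 = (2, -3, 3, 3) (multiplying out reproduces the displayed K). The nonzero eigenvalues of U V^T coincide with those of the 2 x 2 matrix G = V^T U = [[v1·u1, v1·u2], [v2·u1, v2·u2]] = [[-3, -7], [7, 6]], and by the Sylvester determinant identity det(I_4 - U V^T) = det(I_2 - V^T U) = det([[4, 7], [-7, -5]]) = (4)(-5) - (7)(-7) = 29. (Direct check: I - K =
[[4, -1, -2, -2],
 [4, 2, -7, -7],
 [-7, 7, -3, -4],
 [-2, 3, -3, -2]]
has determinant 29.) The finite-dimensional Fredholm alternative says: either (I - K) is invertible, or ker(I - K) ≠ {0} and then range(I - K) = ker((I - K)^*)^⊥, with dim ker(I - K) = dim ker((I - K)^*). Since det(I - K) ≠ 0, 1 is not an eigenvalue of K and ker(I - K) = {0}, so we are in the first case: for every y there is a unique x = (I - K)^(-1) y. (Explicitly, by the Woodbury identity, (I - U V^T)^(-1) = I + U (I_2 - G)^(-1) V^T.)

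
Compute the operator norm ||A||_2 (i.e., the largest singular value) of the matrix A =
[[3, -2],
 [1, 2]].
||A||_2 = sqrt((18 + sqrt(68))/2) ≈ 3.6226 (= sqrt(largest eigenvalue of A^T A))

||A||_2 = sigma_max(A) = sqrt(lambda_max(A^T A)). Form the symmetric matrix M = A^T A =
[[10, -4],
 [-4, 8]].
Its characteristic polynomial (trace, determinant of M give the coefficients) is
  p(λ) = det(λ I - M) = λ^2 - 18λ + 64.
For λ^2 - 18λ + 64 the discriminant is 68. It is nonnegative but not a perfect square, so the roots are real and irrational: λ = (18 ± sqrt(68))/2 ≈ 13.1231, 4.8769.
So the eigenvalues of A^T A are ≈ 4.8769, 13.1231 (all ≥ 0, as they must be for A^T A). The largest is λ_max = (18 + sqrt(68))/2 ≈ 13.1231, hence ||A||_2 = sqrt(λ_max) = sqrt((18 + sqrt(68))/2) ≈ 3.6226.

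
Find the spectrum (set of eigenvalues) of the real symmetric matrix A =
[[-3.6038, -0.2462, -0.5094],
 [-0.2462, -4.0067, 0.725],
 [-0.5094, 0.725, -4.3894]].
sigma(A) ≈ {-5, -4, -3}

A is real symmetric, so its spectrum consists of real eigenvalues. Expanding the characteristic polynomial of the displayed matrix gives
  det(λ I - A) = p(λ) = λ^3 + (12)λ^2 + (47)λ + (59.9982).
Solving p(λ) = 0 yields eigenvalues ≈ -5, -4, -3. (A is shown rounded to 4 decimals, so these recover the underlying integer eigenvalues to within that precision.)
Verification: the trace of A = -12 equals the sum of eigenvalues -12, and det(A) ≈ -59.9982 matches the eigenvalue product -60.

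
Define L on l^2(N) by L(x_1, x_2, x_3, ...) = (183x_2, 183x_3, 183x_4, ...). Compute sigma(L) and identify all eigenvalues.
sigma(L) = closed disk {z in C : |z| ≤ 183}; sigma_p(L) = open disk {z in C : |z| < 183}

Note L = 183·V where V is the unit left shift (V x)_k = x_{k+1}; so sigma(L) = 183·sigma(V) and ||L|| = 183||V||. ||L x||^2 = 33489sum_{k≥2} |x_k|^2 ≤ 33489||x||^2, with equality on {x : x_1 = 0}, so ||L|| = 183. For any lambda with |lambda| < 183, set r = lambda/183 (|r| < 1); the vector x = (1, r, r^2, ...) is in l^2 and satisfies L x = 183(r, r^2, ...) = lambda x, so lambda is an eigenvalue. On the boundary |lambda| = 183 the geometric series diverges, so no l^2 eigenvector exists, but these lambda lie in the approximate point spectrum. Hence sigma(L) is the closed disk of radius 183 and sigma_p(L) is the open disk.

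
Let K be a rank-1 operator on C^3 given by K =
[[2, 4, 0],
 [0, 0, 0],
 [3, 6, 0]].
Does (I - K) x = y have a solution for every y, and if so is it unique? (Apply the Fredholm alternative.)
(I - K) is invertible (det(I - K) = -1 ≠ 0), so for every y in C^3 the equation (I - K) x = y has a unique solution.

K has rank 1, so it is an outer product K = u v^T: every row of K is a multiple of one row vector. Reading off the entries, u = (-2, 0, -3) and v = (-1, -2, 0) (row i of K equals u_i·v^T). A rank-one matrix u v^T satisfies K u = u (v·u) and kills the (2)-dimensional subspace v^⊥, so its characteristic polynomial is lambda^2 (lambda - v·u) with v·u = tr K = 2. Hence the eigenvalues of I - K are 1 (multiplicity 2) and 1 - (2) = -1, so det(I - K) = -1. (Direct check: I - K =
[[-1, -4, 0],
 [0, 1, 0],
 [-3, -6, 1]]
has determinant -1.) The finite-dimensional Fredholm alternative says: either (I - K) is invertible, or ker(I - K) ≠ {0} and then range(I - K) = ker((I - K)^*)^⊥, with dim ker(I - K) = dim ker((I - K)^*). Since det(I - K) ≠ 0, 1 is not an eigenvalue of K and ker(I - K) = {0}, so we are in the first case: for every y there is a unique x = (I - K)^(-1) y. Explicitly, by the Sherman–Morrison formula, (I - u v^T)^(-1) = I + u v^T/(1 - v·u), i.e. (I - K)^(-1) = I - K.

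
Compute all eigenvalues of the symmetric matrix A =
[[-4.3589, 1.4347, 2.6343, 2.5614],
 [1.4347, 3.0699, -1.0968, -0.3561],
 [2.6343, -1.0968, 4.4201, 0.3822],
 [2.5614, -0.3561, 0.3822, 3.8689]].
sigma(A) ≈ {-6, 3, 4, 6}

A is real symmetric, so its spectrum consists of real eigenvalues. Expanding the characteristic polynomial of the displayed matrix gives
  det(λ I - A) = p(λ) = λ^4 + (-7)λ^3 + (-24)λ^2 + (251.9969)λ + (-431.9949).
Solving p(λ) = 0 yields eigenvalues ≈ -6, 3, 4, 6. (A is shown rounded to 4 decimals, so these recover the underlying integer eigenvalues to within that precision.)
Verification: the trace of A = 7 equals the sum of eigenvalues 7, and det(A) ≈ -431.9949 matches the eigenvalue product -432.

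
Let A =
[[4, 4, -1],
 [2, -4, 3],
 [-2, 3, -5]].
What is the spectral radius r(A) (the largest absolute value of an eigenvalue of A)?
r(A) ≈ 8.3131

The eigenvalues of A are the roots of its characteristic polynomial. With M = A (coefficients from the trace, the sum of principal 2x2 minors, and det A):
  p(λ) = det(λ I - M) = λ^3 + 5λ^2 - 35λ - 62.
No integer candidate from the rational root theorem (±divisors of 62) is a root, so the roots are irrational. The cubic discriminant is Δ = 324637 > 0, so there are three distinct real roots. p(-9) = -71 and p(-8) = 26 have opposite signs, so a root lies in (-9, -8); Newton's method refines it to λ ≈ -8.3131. p(-2) = 20 and p(-1) = -23 have opposite signs, so a root lies in (-2, -1); Newton's method refines it to λ ≈ -1.5376. p(4) = -58 and p(5) = 13 have opposite signs, so a root lies in (4, 5); Newton's method refines it to λ ≈ 4.8506. Check (Vieta): the three roots sum to -5, matching tr M = -5.
Thus the eigenvalues (to 4 decimals) are -8.3131 (modulus 8.3131); -1.5376 (modulus 1.5376); 4.8506 (modulus 4.8506). The spectral radius is the largest modulus: r(A) ≈ 8.3131. (Cross-check: r(A) ≤ ||A||_2 ≈ 8.3738; equality holds whenever A is normal, though it can also hold for some non-normal A.)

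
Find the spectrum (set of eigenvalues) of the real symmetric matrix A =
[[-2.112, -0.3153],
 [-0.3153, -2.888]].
sigma(A) ≈ {-3, -2}

A is real symmetric, so its spectrum consists of real eigenvalues. Expanding the characteristic polynomial of the displayed matrix gives
  det(λ I - A) = p(λ) = λ^2 + (5)λ + (6).
Solving p(λ) = 0 yields eigenvalues ≈ -3, -2. (A is shown rounded to 4 decimals, so these recover the underlying integer eigenvalues to within that precision.)
Verification: the trace of A = -5 equals the sum of eigenvalues -5, and det(A) ≈ 6.0000 matches the eigenvalue product 6.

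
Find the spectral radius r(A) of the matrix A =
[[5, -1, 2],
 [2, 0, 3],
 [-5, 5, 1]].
r(A) ≈ 4.3035

The eigenvalues of A are the roots of its characteristic polynomial. With M = A (coefficients from the trace, the sum of principal 2x2 minors, and det A):
  p(λ) = det(λ I - M) = λ^3 - 6λ^2 + 2λ + 38.
No integer candidate from the rational root theorem (±divisors of 38) is a root, so the roots are irrational. The cubic discriminant is Δ = -14252 < 0, so there is one real root and a complex-conjugate pair. p(-3) = -49 and p(-2) = 2 have opposite signs, so a root lies in (-3, -2); Newton's method refines it to λ ≈ -2.0518. Dividing out (λ - (-2.0518)) leaves approximately λ^2 - 8.0518λ + 18.5205. For λ^2 - 8.0518λ + 18.5205 the discriminant is -9.2508. It is negative, so the remaining roots are the complex-conjugate pair λ ≈ 4.0259 ± 1.5208i. Their product equals the constant term, so |λ|^2 ≈ 18.5205 and |λ| ≈ 4.3035.
Thus the eigenvalues (to 4 decimals) are -2.0518 (modulus 2.0518); 4.0259 ± 1.5208i (modulus 4.3035). The spectral radius is the largest modulus: r(A) ≈ 4.3035. (Cross-check: r(A) ≤ ||A||_2 ≈ 8.6082; equality holds whenever A is normal, though it can also hold for some non-normal A.)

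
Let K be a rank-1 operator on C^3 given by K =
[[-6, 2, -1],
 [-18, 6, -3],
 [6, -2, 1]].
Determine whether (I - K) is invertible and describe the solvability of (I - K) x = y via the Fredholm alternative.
(I - K) is singular (det(I - K) = 0, i.e. 1 ∈ sigma(K)). (I - K) x = y is solvable iff y ⊥ ker((I - K)^*) = span{(-6, 2, -1)}, i.e. iff -6y_1 + 2y_2 - y_3 = 0. When solvable, the solutions are x = y + c·(1, 3, -1), c arbitrary (ker(I - K) = span{(1, 3, -1)}, dimension 1).

K has rank 1, so it is an outer product K = u v^T: every row of K is a multiple of one row vector. Reading off the entries, u = (1, 3, -1) and v = (-6, 2, -1) (row i of K equals u_i·v^T). A rank-one matrix u v^T satisfies K u = u (v·u) and kills the (2)-dimensional subspace v^⊥, so its characteristic polynomial is lambda^2 (lambda - v·u) with v·u = tr K = 1. Hence the eigenvalues of I - K are 1 (multiplicity 2) and 1 - (1) = 0, so det(I - K) = 0. (Direct check: I - K =
[[7, -2, 1],
 [18, -5, 3],
 [-6, 2, 0]]
has determinant 0.) So 1 is an eigenvalue of K and (I - K) is not invertible. The finite-dimensional Fredholm alternative says: either (I - K) is invertible, or ker(I - K) ≠ {0} and then range(I - K) = ker((I - K)^*)^⊥, with dim ker(I - K) = dim ker((I - K)^*). We are in the second case, so we need both kernels. Kernel of I - K: (I - K) u = u - u (v·u) = u - u = 0, so ker(I - K) = span{u} = span{(1, 3, -1)} (it is exactly 1-dimensional because rank(I - K) = 2). Kernel of the adjoint: K is real, so (I - K)^* = I - K^T = I - v u^T, and (I - v u^T) v = v - v (u·v) = 0; hence ker((I - K)^*) = span{v} = span{(-6, 2, -1)}. Therefore (I - K) x = y is solvable iff <y, v> = 0, i.e. iff -6y_1 + 2y_2 - y_3 = 0. When this holds, K y = u (v·y) = 0, so (I - K) y = y and x = y is a particular solution; the full solution set is the line x = y + c·u = y + c·(1, 3, -1), c ∈ C.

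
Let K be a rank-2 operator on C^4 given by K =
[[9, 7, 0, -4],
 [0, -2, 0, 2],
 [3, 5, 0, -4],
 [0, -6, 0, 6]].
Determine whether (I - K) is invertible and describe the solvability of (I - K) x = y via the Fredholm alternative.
(I - K) is invertible (det(I - K) = 24 ≠ 0), so for every y in C^4 the equation (I - K) x = y has a unique solution.

K has rank 2 and factors as K = U V^T = u1 v1^T + u2 v2^T with u1 = (-2, 1, -2, 3), v1 = (0, -2, 0, 2), u2 = (3, 0, 1, 0), v2 = (3, 1, 0, 0) (multiplying out reproduces the displayed K). The nonzero eigenvalues of U V^T coincide with those of the 2 x 2 matrix G = V^T U = [[v1·u1, v1·u2], [v2·u1, v2·u2]] = [[4, 0], [-5, 9]], and by the Sylvester determinant identity det(I_4 - U V^T) = det(I_2 - V^T U) = det([[-3, 0], [5, -8]]) = (-3)(-8) - (0)(5) = 24. (Direct check: I - K =
[[-8, -7, 0, 4],
 [0, 3, 0, -2],
 [-3, -5, 1, 4],
 [0, 6, 0, -5]]
has determinant 24.) The finite-dimensional Fredholm alternative says: either (I - K) is invertible, or ker(I - K) ≠ {0} and then range(I - K) = ker((I - K)^*)^⊥, with dim ker(I - K) = dim ker((I - K)^*). Since det(I - K) ≠ 0, 1 is not an eigenvalue of K and ker(I - K) = {0}, so we are in the first case: for every y there is a unique x = (I - K)^(-1) y. (Explicitly, by the Woodbury identity, (I - U V^T)^(-1) = I + U (I_2 - G)^(-1) V^T.)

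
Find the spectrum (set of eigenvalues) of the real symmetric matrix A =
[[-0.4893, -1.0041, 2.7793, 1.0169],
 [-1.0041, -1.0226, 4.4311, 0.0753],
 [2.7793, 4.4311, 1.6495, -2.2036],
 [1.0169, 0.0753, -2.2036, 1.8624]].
sigma(A) ≈ {-6, 0, 2, 6}

A is real symmetric, so its spectrum consists of real eigenvalues. Expanding the characteristic polynomial of the displayed matrix gives
  det(λ I - A) = p(λ) = λ^4 + (-2)λ^3 + (-36)λ^2 + (72)λ + (-0.0031).
Solving p(λ) = 0 yields eigenvalues ≈ -6, 0, 2, 6. (A is shown rounded to 4 decimals, so these recover the underlying integer eigenvalues to within that precision.)
Verification: the trace of A = 2 equals the sum of eigenvalues 2, and det(A) ≈ -0.0031 matches the eigenvalue product 0.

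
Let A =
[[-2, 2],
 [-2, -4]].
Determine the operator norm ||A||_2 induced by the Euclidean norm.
||A||_2 = sqrt((28 + sqrt(208))/2) ≈ 4.6056 (= sqrt(largest eigenvalue of A^T A))

||A||_2 = sigma_max(A) = sqrt(lambda_max(A^T A)). Form the symmetric matrix M = A^T A =
[[8, 4],
 [4, 20]].
Its characteristic polynomial (trace, determinant of M give the coefficients) is
  p(λ) = det(λ I - M) = λ^2 - 28λ + 144.
For λ^2 - 28λ + 144 the discriminant is 208. It is nonnegative but not a perfect square, so the roots are real and irrational: λ = (28 ± sqrt(208))/2 ≈ 21.2111, 6.7889.
So the eigenvalues of A^T A are ≈ 6.7889, 21.2111 (all ≥ 0, as they must be for A^T A). The largest is λ_max = (28 + sqrt(208))/2 ≈ 21.2111, hence ||A||_2 = sqrt(λ_max) = sqrt((28 + sqrt(208))/2) ≈ 4.6056.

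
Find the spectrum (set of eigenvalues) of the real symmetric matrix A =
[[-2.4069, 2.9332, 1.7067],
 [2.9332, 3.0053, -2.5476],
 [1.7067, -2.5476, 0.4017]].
sigma(A) ≈ {-5, 1, 5}

A is real symmetric, so its spectrum consists of real eigenvalues. Expanding the characteristic polynomial of the displayed matrix gives
  det(λ I - A) = p(λ) = λ^3 + (-1)λ^2 + (-25)λ + (25.0013).
Solving p(λ) = 0 yields eigenvalues ≈ -5, 1, 5. (A is shown rounded to 4 decimals, so these recover the underlying integer eigenvalues to within that precision.)
Verification: the trace of A = 1 equals the sum of eigenvalues 1, and det(A) ≈ -25.0013 matches the eigenvalue product -25.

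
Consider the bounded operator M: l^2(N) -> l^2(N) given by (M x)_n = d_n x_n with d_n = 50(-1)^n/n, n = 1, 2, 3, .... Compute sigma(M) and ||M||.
sigma(M) = {50(-1)^n/n : n ≥ 1} ∪ {0}; ||M|| = 50

A bounded diagonal operator on l^2 with diagonal entries d_n has spectrum equal to the closure of {d_n : n ≥ 1}: every d_n is an eigenvalue (with eigenvector e_n), so {d_n} ⊂ sigma(M); the spectrum is closed, so its closure is too; and for lambda not in the closure, (M - lambda I) has bounded inverse (the diagonal entries 1/(d_n - lambda) are bounded). For our sequence d_n = 50(-1)^n/n, n = 1, 2, 3, ...:
  - {d_n} = {50(-1)^n/n : n ≥ 1}; the only limit point is 0
  - closure = {50(-1)^n/n : n ≥ 1} ∪ {0}
For the norm: a diagonal operator has ||M|| = sup_n |d_n|. Here |d_n| = 50/n is decreasing, so sup_n |d_n| = |d_1| = 50. So ||M|| = 50.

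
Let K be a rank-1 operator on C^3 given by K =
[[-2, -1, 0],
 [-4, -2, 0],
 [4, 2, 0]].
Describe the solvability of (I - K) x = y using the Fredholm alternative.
(I - K) is invertible (det(I - K) = 5 ≠ 0), so for every y in C^3 the equation (I - K) x = y has a unique solution.

K has rank 1, so it is an outer product K = u v^T: every row of K is a multiple of one row vector. Reading off the entries, u = (1, 2, -2) and v = (-2, -1, 0) (row i of K equals u_i·v^T). A rank-one matrix u v^T satisfies K u = u (v·u) and kills the (2)-dimensional subspace v^⊥, so its characteristic polynomial is lambda^2 (lambda - v·u) with v·u = tr K = -4. Hence the eigenvalues of I - K are 1 (multiplicity 2) and 1 - (-4) = 5, so det(I - K) = 5. (Direct check: I - K =
[[3, 1, 0],
 [4, 3, 0],
 [-4, -2, 1]]
has determinant 5.) The finite-dimensional Fredholm alternative says: either (I - K) is invertible, or ker(I - K) ≠ {0} and then range(I - K) = ker((I - K)^*)^⊥, with dim ker(I - K) = dim ker((I - K)^*). Since det(I - K) ≠ 0, 1 is not an eigenvalue of K and ker(I - K) = {0}, so we are in the first case: for every y there is a unique x = (I - K)^(-1) y. Explicitly, by the Sherman–Morrison formula, (I - u v^T)^(-1) = I + u v^T/(1 - v·u), i.e. (I - K)^(-1) = I + K/(5).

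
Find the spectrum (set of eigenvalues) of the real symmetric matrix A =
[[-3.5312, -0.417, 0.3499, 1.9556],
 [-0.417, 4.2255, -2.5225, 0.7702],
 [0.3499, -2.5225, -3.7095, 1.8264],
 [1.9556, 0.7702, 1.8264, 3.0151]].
sigma(A) ≈ {-5, -4, 4, 5}

A is real symmetric, so its spectrum consists of real eigenvalues. Expanding the characteristic polynomial of the displayed matrix gives
  det(λ I - A) = p(λ) = λ^4 + (0)λ^3 + (-41)λ^2 + (-0.0025)λ + (400.0074).
Solving p(λ) = 0 yields eigenvalues ≈ -5, -4, 4, 5. (A is shown rounded to 4 decimals, so these recover the underlying integer eigenvalues to within that precision.)
Verification: the trace of A = 0 equals the sum of eigenvalues 0, and det(A) ≈ 400.0074 matches the eigenvalue product 400.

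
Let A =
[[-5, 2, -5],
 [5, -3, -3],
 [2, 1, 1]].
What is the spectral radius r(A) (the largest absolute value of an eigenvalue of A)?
r(A) ≈ 7.1155

The eigenvalues of A are the roots of its characteristic polynomial. With M = A (coefficients from the trace, the sum of principal 2x2 minors, and det A):
  p(λ) = det(λ I - M) = λ^3 + 7λ^2 + 10λ + 77.
No integer candidate from the rational root theorem (±divisors of 77) is a root, so the roots are irrational. The cubic discriminant is Δ = -167807 < 0, so there is one real root and a complex-conjugate pair. p(-8) = -67 and p(-7) = 7 have opposite signs, so a root lies in (-8, -7); Newton's method refines it to λ ≈ -7.1155. Dividing out (λ - (-7.1155)) leaves approximately λ^2 - 0.1155λ + 10.8215. For λ^2 - 0.1155λ + 10.8215 the discriminant is -43.2727. It is negative, so the remaining roots are the complex-conjugate pair λ ≈ 0.0577 ± 3.2891i. Their product equals the constant term, so |λ|^2 ≈ 10.8215 and |λ| ≈ 3.2896.
Thus the eigenvalues (to 4 decimals) are -7.1155 (modulus 7.1155); 0.0577 ± 3.2891i (modulus 3.2896). The spectral radius is the largest modulus: r(A) ≈ 7.1155. (Cross-check: r(A) ≤ ||A||_2 ≈ 8.2536; equality holds whenever A is normal, though it can also hold for some non-normal A.)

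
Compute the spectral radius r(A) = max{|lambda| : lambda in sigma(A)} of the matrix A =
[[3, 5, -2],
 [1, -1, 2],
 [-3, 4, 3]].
r(A) = 5

The eigenvalues of A are the roots of its characteristic polynomial. With M = A (coefficients from the trace, the sum of principal 2x2 minors, and det A):
  p(λ) = det(λ I - M) = λ^3 - 5λ^2 - 16λ + 80.
By the rational root theorem any rational root is an integer divisor of 80. Testing λ = -4: p(-4) = -64 - 80 + 64 + 80 = 0, so λ = -4 is a root. Dividing out (λ + 4) leaves p(λ) = (λ + 4)(λ^2 - 9λ + 20). For λ^2 - 9λ + 20 the discriminant is 1. It is a perfect square (1^2), so the roots are rational: λ = (9 ± 1)/2 = 5, 4.
Thus the eigenvalues (to 4 decimals) are 5 (modulus 5); 4 (modulus 4); -4 (modulus 4). The spectral radius is the largest modulus: r(A) = 5. (Cross-check: r(A) ≤ ||A||_2 ≈ 6.4994; equality holds whenever A is normal, though it can also hold for some non-normal A.)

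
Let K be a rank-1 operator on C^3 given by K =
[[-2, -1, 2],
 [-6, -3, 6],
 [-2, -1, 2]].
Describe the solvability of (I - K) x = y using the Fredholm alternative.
(I - K) is invertible (det(I - K) = 4 ≠ 0), so for every y in C^3 the equation (I - K) x = y has a unique solution.

K has rank 1, so it is an outer product K = u v^T: every row of K is a multiple of one row vector. Reading off the entries, u = (1, 3, 1) and v = (-2, -1, 2) (row i of K equals u_i·v^T). A rank-one matrix u v^T satisfies K u = u (v·u) and kills the (2)-dimensional subspace v^⊥, so its characteristic polynomial is lambda^2 (lambda - v·u) with v·u = tr K = -3. Hence the eigenvalues of I - K are 1 (multiplicity 2) and 1 - (-3) = 4, so det(I - K) = 4. (Direct check: I - K =
[[3, 1, -2],
 [6, 4, -6],
 [2, 1, -1]]
has determinant 4.) The finite-dimensional Fredholm alternative says: either (I - K) is invertible, or ker(I - K) ≠ {0} and then range(I - K) = ker((I - K)^*)^⊥, with dim ker(I - K) = dim ker((I - K)^*). Since det(I - K) ≠ 0, 1 is not an eigenvalue of K and ker(I - K) = {0}, so we are in the first case: for every y there is a unique x = (I - K)^(-1) y. Explicitly, by the Sherman–Morrison formula, (I - u v^T)^(-1) = I + u v^T/(1 - v·u), i.e. (I - K)^(-1) = I + K/(4).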